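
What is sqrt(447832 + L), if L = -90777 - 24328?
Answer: sqrt(332727) ≈ 576.83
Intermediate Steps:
L = -115105
sqrt(447832 + L) = sqrt(447832 - 115105) = sqrt(332727)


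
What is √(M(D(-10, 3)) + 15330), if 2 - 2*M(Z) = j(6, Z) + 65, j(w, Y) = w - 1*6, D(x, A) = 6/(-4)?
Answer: √61194/2 ≈ 123.69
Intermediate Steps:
D(x, A) = -3/2 (D(x, A) = 6*(-¼) = -3/2)
j(w, Y) = -6 + w (j(w, Y) = w - 6 = -6 + w)
M(Z) = -63/2 (M(Z) = 1 - ((-6 + 6) + 65)/2 = 1 - (0 + 65)/2 = 1 - ½*65 = 1 - 65/2 = -63/2)
√(M(D(-10, 3)) + 15330) = √(-63/2 + 15330) = √(30597/2) = √61194/2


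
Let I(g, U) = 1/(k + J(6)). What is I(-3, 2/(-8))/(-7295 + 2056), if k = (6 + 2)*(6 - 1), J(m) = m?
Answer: -1/240994 ≈ -4.1495e-6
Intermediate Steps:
k = 40 (k = 8*5 = 40)
I(g, U) = 1/46 (I(g, U) = 1/(40 + 6) = 1/46)
I(-3, 2/(-8))/(-7295 + 2056) = 1/(46*(-7295 + 2056)) = (1/46)/(-5239) = (1/46)*(-1/5239) = -1/240994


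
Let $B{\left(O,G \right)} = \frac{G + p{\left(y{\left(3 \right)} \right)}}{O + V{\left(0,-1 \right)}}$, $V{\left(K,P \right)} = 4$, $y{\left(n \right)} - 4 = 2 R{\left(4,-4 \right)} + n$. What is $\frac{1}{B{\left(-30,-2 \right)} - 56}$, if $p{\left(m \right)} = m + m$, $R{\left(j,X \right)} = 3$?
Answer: $- \frac{13}{740} \approx -0.017568$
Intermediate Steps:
$y{\left(n \right)} = 10 + n$ ($y{\left(n \right)} = 4 + \left(2 \cdot 3 + n\right) = 4 + \left(6 + n\right) = 10 + n$)
$p{\left(m \right)} = 2 m$
$B{\left(O,G \right)} = \frac{26 + G}{4 + O}$ ($B{\left(O,G \right)} = \frac{G + 2 \left(10 + 3\right)}{O + 4} = \frac{G + 2 \cdot 13}{4 + O} = \frac{G + 26}{4 + O} = \frac{26 + G}{4 + O}$)
$\frac{1}{B{\left(-30,-2 \right)} - 56} = \frac{1}{\frac{26 - 2}{4 - 30} - 56} = \frac{1}{\frac{1}{-26} \cdot 24 - 56} = \frac{1}{\left(- \frac{1}{26}\right) 24 - 56} = \frac{1}{- \frac{12}{13} - 56} = \frac{1}{- \frac{740}{13}} = - \frac{13}{740}$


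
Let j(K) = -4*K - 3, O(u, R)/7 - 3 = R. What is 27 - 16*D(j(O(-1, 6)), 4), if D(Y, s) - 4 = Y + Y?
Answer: 8123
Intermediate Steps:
O(u, R) = 21 + 7*R
j(K) = -3 - 4*K
D(Y, s) = 4 + 2*Y (D(Y, s) = 4 + (Y + Y) = 4 + 2*Y)
27 - 16*D(j(O(-1, 6)), 4) = 27 - 16*(4 + 2*(-3 - 4*(21 + 7*6))) = 27 - 16*(4 + 2*(-3 - 4*(21 + 42))) = 27 - 16*(4 + 2*(-3 - 4*63)) = 27 - 16*(4 + 2*(-3 - 252)) = 27 - 16*(4 + 2*(-255)) = 27 - 16*(4 - 510) = 27 - 16*(-506) = 27 + 8096 = 8123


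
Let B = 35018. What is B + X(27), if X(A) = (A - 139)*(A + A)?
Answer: 28970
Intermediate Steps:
X(A) = 2*A*(-139 + A) (X(A) = (-139 + A)*(2*A) = 2*A*(-139 + A))
B + X(27) = 35018 + 2*27*(-139 + 27) = 35018 + 2*27*(-112) = 35018 - 6048 = 28970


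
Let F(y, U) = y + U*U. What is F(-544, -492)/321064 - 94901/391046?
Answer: 7997016907/15693849118 ≈ 0.50956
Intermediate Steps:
F(y, U) = y + U**2
F(-544, -492)/321064 - 94901/391046 = (-544 + (-492)**2)/321064 - 94901/391046 = (-544 + 242064)*(1/321064) - 94901*1/391046 = 241520*(1/321064) - 94901/391046 = 30190/40133 - 94901/391046 = 7997016907/15693849118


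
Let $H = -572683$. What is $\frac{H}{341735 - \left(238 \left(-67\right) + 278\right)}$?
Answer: $- \frac{572683}{357403} \approx -1.6023$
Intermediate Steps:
$\frac{H}{341735 - \left(238 \left(-67\right) + 278\right)} = - \frac{572683}{341735 - \left(238 \left(-67\right) + 278\right)} = - \frac{572683}{341735 - \left(-15946 + 278\right)} = - \frac{572683}{341735 - -15668} = - \frac{572683}{341735 + 15668} = - \frac{572683}{357403}$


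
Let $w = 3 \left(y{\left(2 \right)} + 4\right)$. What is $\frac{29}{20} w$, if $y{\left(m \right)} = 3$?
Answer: $\frac{609}{20} \approx 30.45$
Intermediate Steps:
$w = 21$ ($w = 3 \left(3 + 4\right) = 3 \cdot 7 = 21$)
$\frac{29}{20} w = \frac{29}{20} \cdot 21 = \frac{609}{20}$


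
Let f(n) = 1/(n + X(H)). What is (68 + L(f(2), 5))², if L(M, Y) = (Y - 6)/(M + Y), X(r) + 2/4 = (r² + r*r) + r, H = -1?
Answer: 3352561/729 ≈ 4598.9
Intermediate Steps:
X(r) = -½ + r + 2*r² (X(r) = -½ + ((r² + r*r) + r) = -½ + ((r² + r²) + r) = -½ + (2*r² + r) = -½ + (r + 2*r²) = -½ + r + 2*r²)
f(n) = 1/(½ + n) (f(n) = 1/(n + (-½ - 1 + 2*(-1)²)) = 1/(n + (-½ - 1 + 2*1)) = 1/(n + (-½ - 1 + 2)) = 1/(n + ½) = 1/(½ + n))
L(M, Y) = (-6 + Y)/(M + Y)
(68 + L(f(2), 5))² = (68 + (-6 + 5)/(2/(1 + 2*2) + 5))² = (68 - 1/(2/(1 + 4) + 5))² = (68 - 1/(2/5 + 5))² = (68 - 1/(2*(⅕) + 5))² = (68 - 1/(⅖ + 5))² = (68 - 1/(27/5))² = (68 + (5/27)*(-1))² = (68 - 5/27)² = (1831/27)² = 3352561/729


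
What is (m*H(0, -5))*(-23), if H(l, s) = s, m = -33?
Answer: -3795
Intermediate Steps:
(m*H(0, -5))*(-23) = -33*(-5)*(-23) = 165*(-23) = -3795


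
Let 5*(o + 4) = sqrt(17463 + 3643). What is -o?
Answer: 4 - sqrt(21106)/5 ≈ -25.056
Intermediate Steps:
o = -4 + sqrt(21106)/5 (o = -4 + sqrt(17463 + 3643)/5 = -4 + sqrt(21106)/5 ≈ 25.056)
-o = -(-4 + sqrt(21106)/5) = 4 - sqrt(21106)/5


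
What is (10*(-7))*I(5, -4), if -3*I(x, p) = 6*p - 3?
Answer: -630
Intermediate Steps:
I(x, p) = 1 - 2*p (I(x, p) = -(6*p - 3)/3 = -(-3 + 6*p)/3 = 1 - 2*p)
(10*(-7))*I(5, -4) = (10*(-7))*(1 - 2*(-4)) = -70*(1 + 8) = -70*9 = -630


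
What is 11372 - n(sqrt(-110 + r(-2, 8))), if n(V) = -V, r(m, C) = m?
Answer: 11372 + 4*I*sqrt(7) ≈ 11372.0 + 10.583*I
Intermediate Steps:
11372 - n(sqrt(-110 + r(-2, 8))) = 11372 - (-1)*sqrt(-110 - 2) = 11372 - (-1)*sqrt(-112) = 11372 - (-1)*4*I*sqrt(7) = 11372 - (-4)*I*sqrt(7) = 11372 + 4*I*sqrt(7)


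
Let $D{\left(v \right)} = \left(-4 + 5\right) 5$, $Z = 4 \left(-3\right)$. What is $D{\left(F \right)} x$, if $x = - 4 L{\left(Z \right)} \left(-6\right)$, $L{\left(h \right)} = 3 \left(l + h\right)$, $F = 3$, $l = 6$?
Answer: $-2160$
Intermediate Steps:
$Z = -12$
$L{\left(h \right)} = 18 + 3 h$ ($L{\left(h \right)} = 3 \left(6 + h\right) = 18 + 3 h$)
$D{\left(v \right)} = 5$ ($D{\left(v \right)} = 1 \cdot 5 = 5$)
$x = -432$ ($x = - 4 \left(18 + 3 \left(-12\right)\right) \left(-6\right) = - 4 \left(18 - 36\right) \left(-6\right) = \left(-4\right) \left(-18\right) \left(-6\right) = 72 \left(-6\right) = -432$)
$D{\left(F \right)} x = 5 \left(-432\right) = -2160$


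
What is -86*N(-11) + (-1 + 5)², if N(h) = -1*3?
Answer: 274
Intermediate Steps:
N(h) = -3
-86*N(-11) + (-1 + 5)² = -86*(-3) + (-1 + 5)² = 258 + 4² = 258 + 16 = 274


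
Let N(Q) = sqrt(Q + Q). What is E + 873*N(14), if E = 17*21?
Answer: 357 + 1746*sqrt(7) ≈ 4976.5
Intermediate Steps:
E = 357
N(Q) = sqrt(2)*sqrt(Q) (N(Q) = sqrt(2*Q) = sqrt(2)*sqrt(Q))
E + 873*N(14) = 357 + 873*(sqrt(2)*sqrt(14)) = 357 + 873*(2*sqrt(7)) = 357 + 1746*sqrt(7)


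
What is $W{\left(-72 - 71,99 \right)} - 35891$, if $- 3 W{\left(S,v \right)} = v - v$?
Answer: $-35891$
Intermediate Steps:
$W{\left(S,v \right)} = 0$ ($W{\left(S,v \right)} = - \frac{v - v}{3} = \left(- \frac{1}{3}\right) 0 = 0$)
$W{\left(-72 - 71,99 \right)} - 35891 = 0 - 35891 = -35891$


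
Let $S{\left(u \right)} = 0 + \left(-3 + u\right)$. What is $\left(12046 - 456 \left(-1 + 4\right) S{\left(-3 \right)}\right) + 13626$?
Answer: $33880$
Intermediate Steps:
$S{\left(u \right)} = -3 + u$
$\left(12046 - 456 \left(-1 + 4\right) S{\left(-3 \right)}\right) + 13626 = \left(12046 - 456 \left(-1 + 4\right) \left(-3 - 3\right)\right) + 13626 = \left(12046 - 456 \cdot 3 \left(-6\right)\right) + 13626 = \left(12046 - -8208\right) + 13626 = \left(12046 + 8208\right) + 13626 = 20254 + 13626 = 33880$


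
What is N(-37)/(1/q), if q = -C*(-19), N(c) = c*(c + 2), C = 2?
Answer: 49210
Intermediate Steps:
N(c) = c*(2 + c)
q = 38 (q = -1*2*(-19) = -2*(-19) = 38)
N(-37)/(1/q) = (-37*(2 - 37))/(1/38) = (-37*(-35))/(1/38) = 1295*38 = 49210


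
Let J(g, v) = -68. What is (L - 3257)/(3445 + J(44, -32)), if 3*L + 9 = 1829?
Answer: -7951/10131 ≈ -0.78482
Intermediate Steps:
L = 1820/3 (L = -3 + (⅓)*1829 = -3 + 1829/3 = 1820/3 ≈ 606.67)
(L - 3257)/(3445 + J(44, -32)) = (1820/3 - 3257)/(3445 - 68) = -7951/3/3377 = -7951/3*1/3377 = -7951/10131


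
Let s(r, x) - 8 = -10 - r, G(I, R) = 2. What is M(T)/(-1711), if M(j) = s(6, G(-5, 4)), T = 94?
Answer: 8/1711 ≈ 0.0046756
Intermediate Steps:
s(r, x) = -2 - r (s(r, x) = 8 + (-10 - r) = -2 - r)
M(j) = -8 (M(j) = -2 - 1*6 = -2 - 6 = -8)
M(T)/(-1711) = -8/(-1711) = -8*(-1/1711) = 8/1711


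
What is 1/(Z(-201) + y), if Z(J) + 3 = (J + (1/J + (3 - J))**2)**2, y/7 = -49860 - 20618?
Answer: 1632240801/2798543366528233915 ≈ 5.8325e-10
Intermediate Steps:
y = -493346 (y = 7*(-49860 - 20618) = 7*(-70478) = -493346)
Z(J) = -3 + (J + (3 + 1/J - J)**2)**2 (Z(J) = -3 + (J + (1/J + (3 - J))**2)**2 = -3 + (J + (3 + 1/J - J)**2)**2)
1/(Z(-201) + y) = 1/((-3 + ((-201)**3 + (1 - 1*(-201)**2 + 3*(-201))**2)**2/(-201)**4) - 493346) = 1/((-3 + (-8120601 + (1 - 1*40401 - 603)**2)**2/1632240801) - 493346) = 1/((-3 + (-8120601 + (1 - 40401 - 603)**2)**2/1632240801) - 493346) = 1/((-3 + (-8120601 + (-41003)**2)**2/1632240801) - 493346) = 1/((-3 + (-8120601 + 1681246009)**2/1632240801) - 493346) = 1/((-3 + (1/1632240801)*1673125408**2) - 493346) = 1/((-3 + (1/1632240801)*2799348630895166464) - 493346) = 1/((-3 + 2799348630895166464/1632240801) - 493346) = 1/(2799348625998444061/1632240801 - 493346) = 1/(2798543366528233915/1632240801) = 1632240801/2798543366528233915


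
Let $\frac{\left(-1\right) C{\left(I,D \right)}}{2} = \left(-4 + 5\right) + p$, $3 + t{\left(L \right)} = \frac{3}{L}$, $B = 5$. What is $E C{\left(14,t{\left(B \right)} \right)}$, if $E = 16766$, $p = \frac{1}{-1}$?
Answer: $0$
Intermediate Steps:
$p = -1$
$t{\left(L \right)} = -3 + \frac{3}{L}$
$C{\left(I,D \right)} = 0$ ($C{\left(I,D \right)} = - 2 \left(\left(-4 + 5\right) - 1\right) = - 2 \left(1 - 1\right) = \left(-2\right) 0 = 0$)
$E C{\left(14,t{\left(B \right)} \right)} = 16766 \cdot 0 = 0$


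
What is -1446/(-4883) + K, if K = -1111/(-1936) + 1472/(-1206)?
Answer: -181673851/518223024 ≈ -0.35057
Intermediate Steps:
K = -68633/106128 (K = -1111*(-1/1936) + 1472*(-1/1206) = 101/176 - 736/603 = -68633/106128 ≈ -0.64670)
-1446/(-4883) + K = -1446/(-4883) - 68633/106128 = -1446*(-1/4883) - 68633/106128 = 1446/4883 - 68633/106128 = -181673851/518223024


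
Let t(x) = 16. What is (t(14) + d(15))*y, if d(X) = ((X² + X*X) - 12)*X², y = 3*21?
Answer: 6209658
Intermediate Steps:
y = 63
d(X) = X²*(-12 + 2*X²) (d(X) = ((X² + X²) - 12)*X² = (2*X² - 12)*X² = (-12 + 2*X²)*X² = X²*(-12 + 2*X²))
(t(14) + d(15))*y = (16 + 2*15²*(-6 + 15²))*63 = (16 + 2*225*(-6 + 225))*63 = (16 + 2*225*219)*63 = (16 + 98550)*63 = 98566*63 = 6209658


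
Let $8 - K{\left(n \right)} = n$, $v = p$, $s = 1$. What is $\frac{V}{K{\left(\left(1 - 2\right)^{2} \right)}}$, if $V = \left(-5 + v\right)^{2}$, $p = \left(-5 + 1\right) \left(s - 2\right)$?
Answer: $\frac{1}{7} \approx 0.14286$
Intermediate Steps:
$p = 4$ ($p = \left(-5 + 1\right) \left(1 - 2\right) = \left(-4\right) \left(-1\right) = 4$)
$v = 4$
$K{\left(n \right)} = 8 - n$
$V = 1$ ($V = \left(-5 + 4\right)^{2} = \left(-1\right)^{2} = 1$)
$\frac{V}{K{\left(\left(1 - 2\right)^{2} \right)}} = 1 \frac{1}{8 - \left(1 - 2\right)^{2}} = 1 \frac{1}{8 - \left(-1\right)^{2}} = 1 \frac{1}{8 - 1} = 1 \cdot \frac{1}{7} = \frac{1}{7}$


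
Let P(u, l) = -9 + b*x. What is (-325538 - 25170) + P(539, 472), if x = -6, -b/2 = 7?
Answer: -350633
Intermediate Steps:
b = -14 (b = -2*7 = -14)
P(u, l) = 75 (P(u, l) = -9 - 14*(-6) = -9 + 84 = 75)
(-325538 - 25170) + P(539, 472) = (-325538 - 25170) + 75 = -350708 + 75 = -350633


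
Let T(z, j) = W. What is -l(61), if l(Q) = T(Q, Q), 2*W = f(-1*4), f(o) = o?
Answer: 2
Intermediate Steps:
W = -2 (W = (-1*4)/2 = (1/2)*(-4) = -2)
T(z, j) = -2
l(Q) = -2
-l(61) = -1*(-2) = 2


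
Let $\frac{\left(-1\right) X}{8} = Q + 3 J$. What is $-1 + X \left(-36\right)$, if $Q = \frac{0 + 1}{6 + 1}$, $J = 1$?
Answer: $\frac{6329}{7} \approx 904.14$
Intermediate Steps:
$Q = \frac{1}{7}$ ($Q = 1 \cdot \frac{1}{7} = \frac{1}{7} \approx 0.14286$)
$X = - \frac{176}{7}$ ($X = - 8 \left(\frac{1}{7} + 3 \cdot 1\right) = - 8 \left(\frac{1}{7} + 3\right) = \left(-8\right) \frac{22}{7} = - \frac{176}{7} \approx -25.143$)
$-1 + X \left(-36\right) = -1 - - \frac{6336}{7} = -1 + \frac{6336}{7} = \frac{6329}{7}$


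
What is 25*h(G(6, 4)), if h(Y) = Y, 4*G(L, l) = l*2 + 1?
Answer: 225/4 ≈ 56.250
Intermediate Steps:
G(L, l) = 1/4 + l/2 (G(L, l) = (l*2 + 1)/4 = (2*l + 1)/4 = (1 + 2*l)/4 = 1/4 + l/2)
25*h(G(6, 4)) = 25*(1/4 + (1/2)*4) = 25*(1/4 + 2) = 25*(9/4) = 225/4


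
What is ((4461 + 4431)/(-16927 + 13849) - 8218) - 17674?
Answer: -233054/9 ≈ -25895.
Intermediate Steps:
((4461 + 4431)/(-16927 + 13849) - 8218) - 17674 = (8892/(-3078) - 8218) - 17674 = (8892*(-1/3078) - 8218) - 17674 = (-26/9 - 8218) - 17674 = -73988/9 - 17674 = -233054/9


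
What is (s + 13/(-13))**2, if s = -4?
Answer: 25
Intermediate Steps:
(s + 13/(-13))**2 = (-4 + 13/(-13))**2 = (-4 + 13*(-1/13))**2 = (-4 - 1)**2 = (-5)**2 = 25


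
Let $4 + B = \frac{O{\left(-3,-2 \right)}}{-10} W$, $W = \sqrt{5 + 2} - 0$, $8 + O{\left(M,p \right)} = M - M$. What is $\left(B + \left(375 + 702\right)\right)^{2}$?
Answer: $\frac{28783337}{25} + \frac{8584 \sqrt{7}}{5} \approx 1.1559 \cdot 10^{6}$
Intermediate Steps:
$O{\left(M,p \right)} = -8$ ($O{\left(M,p \right)} = -8 + \left(M - M\right) = -8 + 0 = -8$)
$W = \sqrt{7}$ ($W = \sqrt{7} + 0 = \sqrt{7} \approx 2.6458$)
$B = -4 + \frac{4 \sqrt{7}}{5}$ ($B = -4 + - \frac{8}{-10} \sqrt{7} = -4 + \left(-8\right) \left(- \frac{1}{10}\right) \sqrt{7} = -4 + \frac{4 \sqrt{7}}{5} \approx -1.8834$)
$\left(B + \left(375 + 702\right)\right)^{2} = \left(\left(-4 + \frac{4 \sqrt{7}}{5}\right) + \left(375 + 702\right)\right)^{2} = \left(\left(-4 + \frac{4 \sqrt{7}}{5}\right) + 1077\right)^{2} = \left(1073 + \frac{4 \sqrt{7}}{5}\right)^{2}$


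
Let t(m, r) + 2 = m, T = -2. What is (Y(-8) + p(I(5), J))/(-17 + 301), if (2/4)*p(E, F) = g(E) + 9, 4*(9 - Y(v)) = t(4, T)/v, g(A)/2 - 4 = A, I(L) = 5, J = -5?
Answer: 1009/4544 ≈ 0.22205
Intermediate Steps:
g(A) = 8 + 2*A
t(m, r) = -2 + m
Y(v) = 9 - 1/(2*v) (Y(v) = 9 - (-2 + 4)/(4*v) = 9 - 1/(2*v))
p(E, F) = 34 + 4*E (p(E, F) = 2*((8 + 2*E) + 9) = 2*(17 + 2*E) = 34 + 4*E)
(Y(-8) + p(I(5), J))/(-17 + 301) = ((9 - 1/2/(-8)) + (34 + 4*5))/(-17 + 301) = ((9 - 1/2*(-1/8)) + (34 + 20))/284 = ((9 + 1/16) + 54)*(1/284) = (145/16 + 54)*(1/284) = (1009/16)*(1/284) = 1009/4544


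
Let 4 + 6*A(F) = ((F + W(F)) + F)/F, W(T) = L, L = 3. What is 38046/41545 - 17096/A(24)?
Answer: 454569734/8309 ≈ 54708.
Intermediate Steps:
W(T) = 3
A(F) = -⅔ + (3 + 2*F)/(6*F) (A(F) = -⅔ + (((F + 3) + F)/F)/6 = -⅔ + (((3 + F) + F)/F)/6 = -⅔ + ((3 + 2*F)/F)/6 = -⅔ + (3 + 2*F)/(6*F))
38046/41545 - 17096/A(24) = 38046/41545 - 17096*144/(3 - 2*24) = 38046*(1/41545) - 17096*144/(3 - 48) = 38046/41545 - 17096/((⅙)*(1/24)*(-45)) = 38046/41545 - 17096/(-5/16) = 38046/41545 - 17096*(-16/5) = 38046/41545 + 273536/5 = 454569734/8309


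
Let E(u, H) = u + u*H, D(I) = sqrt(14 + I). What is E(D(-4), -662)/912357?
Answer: -661*sqrt(10)/912357 ≈ -0.0022911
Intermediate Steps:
E(u, H) = u + H*u
E(D(-4), -662)/912357 = (sqrt(14 - 4)*(1 - 662))/912357 = (sqrt(10)*(-661))*(1/912357) = -661*sqrt(10)*(1/912357) = -661*sqrt(10)/912357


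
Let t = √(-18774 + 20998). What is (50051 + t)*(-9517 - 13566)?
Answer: -1155327233 - 92332*√139 ≈ -1.1564e+9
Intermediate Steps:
t = 4*√139 (t = √2224 = 4*√139 ≈ 47.159)
(50051 + t)*(-9517 - 13566) = (50051 + 4*√139)*(-9517 - 13566) = (50051 + 4*√139)*(-23083) = -1155327233 - 92332*√139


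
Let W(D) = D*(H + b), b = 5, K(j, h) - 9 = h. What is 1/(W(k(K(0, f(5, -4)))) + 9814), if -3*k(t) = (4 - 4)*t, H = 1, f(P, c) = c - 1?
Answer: 1/9814 ≈ 0.00010190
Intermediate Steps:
f(P, c) = -1 + c
K(j, h) = 9 + h
k(t) = 0 (k(t) = -(4 - 4)*t/3 = -0*t = -⅓*0 = 0)
W(D) = 6*D (W(D) = D*(1 + 5) = D*6 = 6*D)
1/(W(k(K(0, f(5, -4)))) + 9814) = 1/(6*0 + 9814) = 1/(0 + 9814) = 1/9814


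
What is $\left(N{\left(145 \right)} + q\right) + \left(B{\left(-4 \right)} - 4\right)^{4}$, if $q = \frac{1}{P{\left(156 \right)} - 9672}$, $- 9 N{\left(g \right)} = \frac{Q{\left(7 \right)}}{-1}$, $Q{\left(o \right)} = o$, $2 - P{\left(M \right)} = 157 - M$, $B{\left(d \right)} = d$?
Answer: $\frac{356579432}{87039} \approx 4096.8$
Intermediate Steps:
$P{\left(M \right)} = -155 + M$ ($P{\left(M \right)} = 2 - \left(157 - M\right) = 2 + \left(-157 + M\right) = -155 + M$)
$N{\left(g \right)} = \frac{7}{9}$ ($N{\left(g \right)} = - \frac{7 \frac{1}{-1}}{9} = - \frac{7 \left(-1\right)}{9} = \left(- \frac{1}{9}\right) \left(-7\right) = \frac{7}{9}$)
$q = - \frac{1}{9671}$ ($q = \frac{1}{\left(-155 + 156\right) - 9672} = \frac{1}{1 - 9672} = \frac{1}{-9671} = - \frac{1}{9671} \approx -0.0001034$)
$\left(N{\left(145 \right)} + q\right) + \left(B{\left(-4 \right)} - 4\right)^{4} = \left(\frac{7}{9} - \frac{1}{9671}\right) + \left(-4 - 4\right)^{4} = \frac{67688}{87039} + \left(-8\right)^{4} = \frac{67688}{87039} + 4096 = \frac{356579432}{87039}$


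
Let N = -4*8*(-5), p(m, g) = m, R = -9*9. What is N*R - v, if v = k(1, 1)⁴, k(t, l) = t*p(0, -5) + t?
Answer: -12961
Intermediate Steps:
R = -81
N = 160 (N = -32*(-5) = 160)
k(t, l) = t (k(t, l) = t*0 + t = 0 + t = t)
v = 1 (v = 1⁴ = 1)
N*R - v = 160*(-81) - 1*1 = -12960 - 1 = -12961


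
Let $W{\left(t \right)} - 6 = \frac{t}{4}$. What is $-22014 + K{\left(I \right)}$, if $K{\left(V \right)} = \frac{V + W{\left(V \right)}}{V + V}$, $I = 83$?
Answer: $- \frac{14616857}{664} \approx -22013.0$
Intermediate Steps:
$W{\left(t \right)} = 6 + \frac{t}{4}$
$K{\left(V \right)} = \frac{6 + \frac{5 V}{4}}{2 V}$ ($K{\left(V \right)} = \frac{V + \left(6 + \frac{V}{4}\right)}{V + V} = \frac{6 + \frac{5 V}{4}}{2 V}$)
$-22014 + K{\left(I \right)} = -22014 + \left(\frac{5}{8} + \frac{3}{83}\right) = -22014 + \frac{439}{664} = - \frac{14616857}{664}$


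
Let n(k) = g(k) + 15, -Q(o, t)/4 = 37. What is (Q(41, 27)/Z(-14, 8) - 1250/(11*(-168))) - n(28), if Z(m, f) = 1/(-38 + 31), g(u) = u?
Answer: 918157/924 ≈ 993.68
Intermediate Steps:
Z(m, f) = -⅐ (Z(m, f) = 1/(-7) = -⅐)
Q(o, t) = -148 (Q(o, t) = -4*37 = -148)
n(k) = 15 + k (n(k) = k + 15 = 15 + k)
(Q(41, 27)/Z(-14, 8) - 1250/(11*(-168))) - n(28) = (-148/(-⅐) - 1250/(11*(-168))) - (15 + 28) = (-148*(-7) - 1250/(-1848)) - 1*43 = (1036 - 1250*(-1/1848)) - 43 = (1036 + 625/924) - 43 = 957889/924 - 43 = 918157/924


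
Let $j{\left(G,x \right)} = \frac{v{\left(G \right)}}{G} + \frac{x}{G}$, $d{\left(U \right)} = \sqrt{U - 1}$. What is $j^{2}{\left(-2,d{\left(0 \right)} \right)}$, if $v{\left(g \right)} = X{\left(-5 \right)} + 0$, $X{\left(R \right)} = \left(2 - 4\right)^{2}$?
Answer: $\frac{15}{4} + 2 i \approx 3.75 + 2.0 i$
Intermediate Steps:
$d{\left(U \right)} = \sqrt{-1 + U}$
$X{\left(R \right)} = 4$ ($X{\left(R \right)} = \left(-2\right)^{2} = 4$)
$v{\left(g \right)} = 4$ ($v{\left(g \right)} = 4 + 0 = 4$)
$j{\left(G,x \right)} = \frac{4}{G} + \frac{x}{G}$
$j^{2}{\left(-2,d{\left(0 \right)} \right)} = \left(\frac{4 + \sqrt{-1 + 0}}{-2}\right)^{2} = \left(- \frac{4 + \sqrt{-1}}{2}\right)^{2} = \left(- \frac{4 + i}{2}\right)^{2} = \left(-2 - \frac{i}{2}\right)^{2}$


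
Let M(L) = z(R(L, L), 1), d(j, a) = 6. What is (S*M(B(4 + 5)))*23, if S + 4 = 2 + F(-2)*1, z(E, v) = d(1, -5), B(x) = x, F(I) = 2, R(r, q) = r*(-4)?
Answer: 0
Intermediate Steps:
R(r, q) = -4*r
z(E, v) = 6
M(L) = 6
S = 0 (S = -4 + (2 + 2*1) = -4 + (2 + 2) = -4 + 4 = 0)
(S*M(B(4 + 5)))*23 = (0*6)*23 = 0*23 = 0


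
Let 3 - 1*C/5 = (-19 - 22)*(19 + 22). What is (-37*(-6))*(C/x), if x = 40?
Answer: 46731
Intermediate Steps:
C = 8420 (C = 15 - 5*(-19 - 22)*(19 + 22) = 15 - (-205)*41 = 15 - 5*(-1681) = 15 + 8405 = 8420)
(-37*(-6))*(C/x) = (-37*(-6))*(8420/40) = 222*(8420*(1/40)) = 222*(421/2) = 46731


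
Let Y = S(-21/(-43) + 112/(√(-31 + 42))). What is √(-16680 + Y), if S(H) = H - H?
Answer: 2*I*√4170 ≈ 129.15*I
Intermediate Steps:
S(H) = 0
Y = 0
√(-16680 + Y) = √(-16680 + 0) = √(-16680) = 2*I*√4170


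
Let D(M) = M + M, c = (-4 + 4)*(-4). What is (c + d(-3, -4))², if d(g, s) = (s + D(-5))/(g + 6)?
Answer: 196/9 ≈ 21.778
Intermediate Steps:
c = 0 (c = 0*(-4) = 0)
D(M) = 2*M
d(g, s) = (-10 + s)/(6 + g) (d(g, s) = (s + 2*(-5))/(g + 6) = (s - 10)/(6 + g) = (-10 + s)/(6 + g))
(c + d(-3, -4))² = (0 + (-10 - 4)/(6 - 3))² = (0 - 14/3)² = (-14/3)² = 196/9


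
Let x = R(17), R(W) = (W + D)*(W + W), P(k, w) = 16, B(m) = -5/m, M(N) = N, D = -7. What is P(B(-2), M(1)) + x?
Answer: 356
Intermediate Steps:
R(W) = 2*W*(-7 + W) (R(W) = (W - 7)*(W + W) = (-7 + W)*(2*W) = 2*W*(-7 + W))
x = 340 (x = 2*17*(-7 + 17) = 2*17*10 = 340)
P(B(-2), M(1)) + x = 16 + 340 = 356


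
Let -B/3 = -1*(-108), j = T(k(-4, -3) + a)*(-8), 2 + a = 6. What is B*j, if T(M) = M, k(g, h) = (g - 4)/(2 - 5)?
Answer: 17280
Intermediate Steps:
k(g, h) = 4/3 - g/3 (k(g, h) = (-4 + g)/(-3) = (-4 + g)*(-⅓) = 4/3 - g/3)
a = 4 (a = -2 + 6 = 4)
j = -160/3 (j = ((4/3 - ⅓*(-4)) + 4)*(-8) = ((4/3 + 4/3) + 4)*(-8) = (8/3 + 4)*(-8) = (20/3)*(-8) = -160/3 ≈ -53.333)
B = -324 (B = -(-3)*(-108) = -3*108 = -324)
B*j = -324*(-160/3) = 17280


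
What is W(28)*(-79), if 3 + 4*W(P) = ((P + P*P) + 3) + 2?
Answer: -32153/2 ≈ -16077.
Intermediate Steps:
W(P) = 1/2 + P/4 + P**2/4 (W(P) = -3/4 + (((P + P*P) + 3) + 2)/4 = -3/4 + (((P + P**2) + 3) + 2)/4 = -3/4 + ((3 + P + P**2) + 2)/4 = -3/4 + (5 + P + P**2)/4 = -3/4 + (5/4 + P/4 + P**2/4) = 1/2 + P/4 + P**2/4)
W(28)*(-79) = (1/2 + (1/4)*28 + (1/4)*28**2)*(-79) = (1/2 + 7 + (1/4)*784)*(-79) = (1/2 + 7 + 196)*(-79) = (407/2)*(-79) = -32153/2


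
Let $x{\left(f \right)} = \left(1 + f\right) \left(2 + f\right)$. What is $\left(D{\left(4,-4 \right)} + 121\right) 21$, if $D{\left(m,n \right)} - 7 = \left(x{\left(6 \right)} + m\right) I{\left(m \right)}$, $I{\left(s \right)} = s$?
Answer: $7728$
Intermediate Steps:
$D{\left(m,n \right)} = 7 + m \left(56 + m\right)$ ($D{\left(m,n \right)} = 7 + \left(\left(2 + 6^{2} + 3 \cdot 6\right) + m\right) m = 7 + \left(\left(2 + 36 + 18\right) + m\right) m = 7 + \left(56 + m\right) m = 7 + m \left(56 + m\right)$)
$\left(D{\left(4,-4 \right)} + 121\right) 21 = \left(\left(7 + 4^{2} + 56 \cdot 4\right) + 121\right) 21 = \left(\left(7 + 16 + 224\right) + 121\right) 21 = \left(247 + 121\right) 21 = 368 \cdot 21 = 7728$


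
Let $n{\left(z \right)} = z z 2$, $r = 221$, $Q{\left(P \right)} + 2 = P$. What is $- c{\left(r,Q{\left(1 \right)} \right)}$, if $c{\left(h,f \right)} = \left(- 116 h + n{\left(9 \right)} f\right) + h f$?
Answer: $26019$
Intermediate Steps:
$Q{\left(P \right)} = -2 + P$
$n{\left(z \right)} = 2 z^{2}$ ($n{\left(z \right)} = z^{2} \cdot 2 = 2 z^{2}$)
$c{\left(h,f \right)} = - 116 h + 162 f + f h$ ($c{\left(h,f \right)} = \left(- 116 h + 2 \cdot 9^{2} f\right) + h f = \left(- 116 h + 2 \cdot 81 f\right) + f h = \left(- 116 h + 162 f\right) + f h = - 116 h + 162 f + f h$)
$- c{\left(r,Q{\left(1 \right)} \right)} = - (\left(-116\right) 221 + 162 \left(-2 + 1\right) + \left(-2 + 1\right) 221) = - (-25636 + 162 \left(-1\right) - 221) = - (-25636 - 162 - 221) = \left(-1\right) \left(-26019\right) = 26019$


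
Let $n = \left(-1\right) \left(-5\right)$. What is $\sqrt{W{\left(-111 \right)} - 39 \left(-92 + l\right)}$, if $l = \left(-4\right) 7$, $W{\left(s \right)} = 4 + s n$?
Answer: $\sqrt{4129} \approx 64.257$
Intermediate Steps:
$n = 5$
$W{\left(s \right)} = 4 + 5 s$ ($W{\left(s \right)} = 4 + s 5 = 4 + 5 s$)
$l = -28$
$\sqrt{W{\left(-111 \right)} - 39 \left(-92 + l\right)} = \sqrt{\left(4 + 5 \left(-111\right)\right) - 39 \left(-92 - 28\right)} = \sqrt{\left(4 - 555\right) - -4680} = \sqrt{-551 + 4680} = \sqrt{4129}$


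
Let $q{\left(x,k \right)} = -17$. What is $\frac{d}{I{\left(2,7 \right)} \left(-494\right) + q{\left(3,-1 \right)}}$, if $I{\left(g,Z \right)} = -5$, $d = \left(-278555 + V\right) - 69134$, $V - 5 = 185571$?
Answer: $- \frac{162113}{2453} \approx -66.088$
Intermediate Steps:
$V = 185576$ ($V = 5 + 185571 = 185576$)
$d = -162113$ ($d = \left(-278555 + 185576\right) - 69134 = -92979 - 69134 = -162113$)
$\frac{d}{I{\left(2,7 \right)} \left(-494\right) + q{\left(3,-1 \right)}} = - \frac{162113}{\left(-5\right) \left(-494\right) - 17} = - \frac{162113}{2470 - 17} = - \frac{162113}{2453}$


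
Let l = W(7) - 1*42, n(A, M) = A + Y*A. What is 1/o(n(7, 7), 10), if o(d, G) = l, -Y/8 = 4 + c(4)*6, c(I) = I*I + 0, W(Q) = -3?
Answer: -1/45 ≈ -0.022222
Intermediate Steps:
c(I) = I² (c(I) = I² + 0 = I²)
Y = -800 (Y = -8*(4 + 4²*6) = -8*(4 + 16*6) = -8*(4 + 96) = -8*100 = -800)
n(A, M) = -799*A (n(A, M) = A - 800*A = -799*A)
l = -45 (l = -3 - 1*42 = -3 - 42 = -45)
o(d, G) = -45
1/o(n(7, 7), 10) = 1/(-45) = -1/45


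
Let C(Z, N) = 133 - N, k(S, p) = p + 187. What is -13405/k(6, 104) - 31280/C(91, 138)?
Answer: 1807091/291 ≈ 6209.9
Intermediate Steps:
k(S, p) = 187 + p
-13405/k(6, 104) - 31280/C(91, 138) = -13405/(187 + 104) - 31280/(133 - 1*138) = -13405/291 - 31280/(133 - 138) = -13405*1/291 - 31280/(-5) = -13405/291 - 31280*(-1/5) = -13405/291 + 6256 = 1807091/291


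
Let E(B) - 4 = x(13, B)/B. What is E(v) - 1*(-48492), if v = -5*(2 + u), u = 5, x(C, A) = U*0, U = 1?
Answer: 48496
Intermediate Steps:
x(C, A) = 0 (x(C, A) = 1*0 = 0)
v = -35 (v = -5*(2 + 5) = -5*7 = -35)
E(B) = 4 (E(B) = 4 + 0/B = 4 + 0 = 4)
E(v) - 1*(-48492) = 4 - 1*(-48492) = 4 + 48492 = 48496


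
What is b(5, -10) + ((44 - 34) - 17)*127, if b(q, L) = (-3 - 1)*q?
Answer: -909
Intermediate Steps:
b(q, L) = -4*q
b(5, -10) + ((44 - 34) - 17)*127 = -4*5 + ((44 - 34) - 17)*127 = -20 + (10 - 17)*127 = -20 - 7*127 = -20 - 889 = -909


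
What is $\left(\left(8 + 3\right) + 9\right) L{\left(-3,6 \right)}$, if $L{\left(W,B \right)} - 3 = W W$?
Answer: $240$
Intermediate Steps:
$L{\left(W,B \right)} = 3 + W^{2}$ ($L{\left(W,B \right)} = 3 + W W = 3 + W^{2}$)
$\left(\left(8 + 3\right) + 9\right) L{\left(-3,6 \right)} = \left(\left(8 + 3\right) + 9\right) \left(3 + \left(-3\right)^{2}\right) = \left(11 + 9\right) \left(3 + 9\right) = 20 \cdot 12 = 240$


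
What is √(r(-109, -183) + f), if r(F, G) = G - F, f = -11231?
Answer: I*√11305 ≈ 106.32*I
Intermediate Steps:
√(r(-109, -183) + f) = √((-183 - 1*(-109)) - 11231) = √((-183 + 109) - 11231) = √(-74 - 11231) = √(-11305) = I*√11305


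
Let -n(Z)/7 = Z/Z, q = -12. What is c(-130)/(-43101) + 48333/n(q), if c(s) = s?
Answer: -2083199723/301707 ≈ -6904.7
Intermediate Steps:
n(Z) = -7 (n(Z) = -7*Z/Z = -7*1 = -7)
c(-130)/(-43101) + 48333/n(q) = -130/(-43101) + 48333/(-7) = -130*(-1/43101) + 48333*(-⅐) = 130/43101 - 48333/7 = -2083199723/301707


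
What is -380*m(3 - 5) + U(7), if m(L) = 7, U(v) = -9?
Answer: -2669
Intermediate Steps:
-380*m(3 - 5) + U(7) = -380*7 - 9 = -2660 - 9 = -2669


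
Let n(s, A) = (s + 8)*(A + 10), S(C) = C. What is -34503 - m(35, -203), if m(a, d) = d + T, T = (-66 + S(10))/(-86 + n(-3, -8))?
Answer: -651714/19 ≈ -34301.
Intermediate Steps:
n(s, A) = (8 + s)*(10 + A)
T = 14/19 (T = (-66 + 10)/(-86 + (80 + 8*(-8) + 10*(-3) - 8*(-3))) = -56/(-86 + (80 - 64 - 30 + 24)) = -56/(-86 + 10) = -56/(-76) = -56*(-1/76) = 14/19 ≈ 0.73684)
m(a, d) = 14/19 + d (m(a, d) = d + 14/19 = 14/19 + d)
-34503 - m(35, -203) = -34503 - (14/19 - 203) = -34503 - 1*(-3843/19) = -34503 + 3843/19 = -651714/19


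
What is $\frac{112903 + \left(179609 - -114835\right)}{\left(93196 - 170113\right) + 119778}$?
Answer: $\frac{407347}{42861} \approx 9.5039$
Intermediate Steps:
$\frac{112903 + \left(179609 - -114835\right)}{\left(93196 - 170113\right) + 119778} = \frac{112903 + \left(179609 + 114835\right)}{-76917 + 119778} = \frac{112903 + 294444}{42861} = 407347 \cdot \frac{1}{42861} = \frac{407347}{42861}$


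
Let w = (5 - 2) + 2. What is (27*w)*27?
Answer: 3645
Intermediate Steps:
w = 5 (w = 3 + 2 = 5)
(27*w)*27 = (27*5)*27 = 135*27 = 3645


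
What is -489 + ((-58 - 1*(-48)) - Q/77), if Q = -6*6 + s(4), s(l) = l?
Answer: -38391/77 ≈ -498.58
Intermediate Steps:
Q = -32 (Q = -6*6 + 4 = -36 + 4 = -32)
-489 + ((-58 - 1*(-48)) - Q/77) = -489 + ((-58 - 1*(-48)) - (-32)/77) = -489 + ((-58 + 48) - (-32)/77) = -489 + (-10 - 1*(-32/77)) = -489 + (-10 + 32/77) = -489 - 738/77 = -38391/77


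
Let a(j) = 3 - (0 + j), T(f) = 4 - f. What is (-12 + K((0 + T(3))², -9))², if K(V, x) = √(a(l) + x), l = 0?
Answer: (12 - I*√6)² ≈ 138.0 - 58.788*I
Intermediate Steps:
a(j) = 3 - j
K(V, x) = √(3 + x) (K(V, x) = √((3 - 1*0) + x) = √((3 + 0) + x) = √(3 + x))
(-12 + K((0 + T(3))², -9))² = (-12 + √(3 - 9))² = (-12 + √(-6))² = (-12 + I*√6)²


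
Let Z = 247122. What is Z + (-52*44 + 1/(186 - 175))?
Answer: 2693175/11 ≈ 2.4483e+5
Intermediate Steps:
Z + (-52*44 + 1/(186 - 175)) = 247122 + (-52*44 + 1/(186 - 175)) = 247122 + (-2288 + 1/11) = 247122 - 25167/11 = 2693175/11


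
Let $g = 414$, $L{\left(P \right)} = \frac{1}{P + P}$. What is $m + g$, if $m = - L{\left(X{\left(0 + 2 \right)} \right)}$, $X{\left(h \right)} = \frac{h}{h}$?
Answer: $\frac{827}{2} \approx 413.5$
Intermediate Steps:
$X{\left(h \right)} = 1$
$L{\left(P \right)} = \frac{1}{2 P}$
$m = - \frac{1}{2}$ ($m = - \frac{1}{2 \cdot 1} = - \frac{1}{2} \approx -0.5$)
$m + g = - \frac{1}{2} + 414 = \frac{827}{2}$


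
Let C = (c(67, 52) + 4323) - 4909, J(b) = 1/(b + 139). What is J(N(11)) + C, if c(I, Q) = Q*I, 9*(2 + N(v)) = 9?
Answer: 399925/138 ≈ 2898.0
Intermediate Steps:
N(v) = -1 (N(v) = -2 + (⅑)*9 = -2 + 1 = -1)
c(I, Q) = I*Q
J(b) = 1/(139 + b)
C = 2898 (C = (67*52 + 4323) - 4909 = (3484 + 4323) - 4909 = 7807 - 4909 = 2898)
J(N(11)) + C = 1/(139 - 1) + 2898 = 1/138 + 2898 = 399925/138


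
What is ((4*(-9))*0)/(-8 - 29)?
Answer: 0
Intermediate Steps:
((4*(-9))*0)/(-8 - 29) = (-36*0)/(-37) = -1/37*0 = 0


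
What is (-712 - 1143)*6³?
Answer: -400680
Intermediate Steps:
(-712 - 1143)*6³ = -1855*216 = -400680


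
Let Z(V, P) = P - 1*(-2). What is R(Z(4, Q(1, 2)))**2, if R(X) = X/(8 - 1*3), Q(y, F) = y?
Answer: 9/25 ≈ 0.36000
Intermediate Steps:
Z(V, P) = 2 + P (Z(V, P) = P + 2 = 2 + P)
R(X) = X/5 (R(X) = X/(8 - 3) = X/5)
R(Z(4, Q(1, 2)))**2 = ((2 + 1)/5)**2 = ((1/5)*3)**2 = (3/5)**2 = 9/25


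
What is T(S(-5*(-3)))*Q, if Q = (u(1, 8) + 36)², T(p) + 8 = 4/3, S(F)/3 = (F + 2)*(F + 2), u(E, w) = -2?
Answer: -23120/3 ≈ -7706.7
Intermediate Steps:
S(F) = 3*(2 + F)² (S(F) = 3*((F + 2)*(F + 2)) = 3*((2 + F)*(2 + F)) = 3*(2 + F)²)
T(p) = -20/3 (T(p) = -8 + 4/3 = -20/3)
Q = 1156 (Q = (-2 + 36)² = 34² = 1156)
T(S(-5*(-3)))*Q = -20/3*1156 = -23120/3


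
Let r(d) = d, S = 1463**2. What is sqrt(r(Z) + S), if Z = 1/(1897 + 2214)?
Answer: 8*sqrt(565201924415)/4111 ≈ 1463.0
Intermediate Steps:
S = 2140369
Z = 1/4111 ≈ 0.00024325
sqrt(r(Z) + S) = sqrt(1/4111 + 2140369) = sqrt(8799056960/4111) = 8*sqrt(565201924415)/4111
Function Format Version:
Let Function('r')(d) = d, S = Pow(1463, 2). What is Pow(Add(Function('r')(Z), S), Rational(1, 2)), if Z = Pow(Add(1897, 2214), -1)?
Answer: Mul(Rational(8, 4111), Pow(565201924415, Rational(1, 2))) ≈ 1463.0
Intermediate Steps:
S = 2140369
Z = Rational(1, 4111) (Z = Pow(4111, -1) = Rational(1, 4111) ≈ 0.00024325)
Pow(Add(Function('r')(Z), S), Rational(1, 2)) = Pow(Add(Rational(1, 4111), 2140369), Rational(1, 2)) = Pow(Rational(8799056960, 4111), Rational(1, 2)) = Mul(Rational(8, 4111), Pow(565201924415, Rational(1, 2)))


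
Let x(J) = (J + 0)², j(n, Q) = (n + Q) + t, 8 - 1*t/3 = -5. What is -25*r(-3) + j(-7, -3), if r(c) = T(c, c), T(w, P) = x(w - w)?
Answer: 29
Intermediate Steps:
t = 39 (t = 24 - 3*(-5) = 24 + 15 = 39)
j(n, Q) = 39 + Q + n (j(n, Q) = (n + Q) + 39 = (Q + n) + 39 = 39 + Q + n)
x(J) = J²
T(w, P) = 0 (T(w, P) = (w - w)² = 0² = 0)
r(c) = 0
-25*r(-3) + j(-7, -3) = -25*0 + (39 - 3 - 7) = 0 + 29 = 29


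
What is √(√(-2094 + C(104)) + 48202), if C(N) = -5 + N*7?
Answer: √(48202 + I*√1371) ≈ 219.55 + 0.0843*I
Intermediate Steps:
C(N) = -5 + 7*N
√(√(-2094 + C(104)) + 48202) = √(√(-2094 + (-5 + 7*104)) + 48202) = √(√(-2094 + (-5 + 728)) + 48202) = √(√(-2094 + 723) + 48202) = √(√(-1371) + 48202) = √(I*√1371 + 48202) = √(48202 + I*√1371)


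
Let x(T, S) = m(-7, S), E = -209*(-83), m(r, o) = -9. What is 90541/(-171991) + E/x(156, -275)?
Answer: -2984342746/1547919 ≈ -1928.0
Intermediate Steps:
E = 17347
x(T, S) = -9
90541/(-171991) + E/x(156, -275) = 90541/(-171991) + 17347/(-9) = 90541*(-1/171991) + 17347*(-⅑) = -90541/171991 - 17347/9 = -2984342746/1547919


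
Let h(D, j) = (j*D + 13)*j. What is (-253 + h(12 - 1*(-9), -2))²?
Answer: 38025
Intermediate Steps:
h(D, j) = j*(13 + D*j) (h(D, j) = (D*j + 13)*j = (13 + D*j)*j = j*(13 + D*j))
(-253 + h(12 - 1*(-9), -2))² = (-253 - 2*(13 + (12 - 1*(-9))*(-2)))² = (-253 - 2*(13 + (12 + 9)*(-2)))² = (-253 - 2*(13 + 21*(-2)))² = (-253 - 2*(13 - 42))² = (-253 - 2*(-29))² = (-253 + 58)² = (-195)² = 38025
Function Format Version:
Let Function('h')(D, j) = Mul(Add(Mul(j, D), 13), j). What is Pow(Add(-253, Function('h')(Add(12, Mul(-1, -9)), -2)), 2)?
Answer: 38025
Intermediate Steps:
Function('h')(D, j) = Mul(j, Add(13, Mul(D, j))) (Function('h')(D, j) = Mul(Add(Mul(D, j), 13), j) = Mul(Add(13, Mul(D, j)), j) = Mul(j, Add(13, Mul(D, j))))
Pow(Add(-253, Function('h')(Add(12, Mul(-1, -9)), -2)), 2) = Pow(Add(-253, Mul(-2, Add(13, Mul(Add(12, Mul(-1, -9)), -2)))), 2) = Pow(Add(-253, Mul(-2, Add(13, Mul(Add(12, 9), -2)))), 2) = Pow(Add(-253, Mul(-2, Add(13, Mul(21, -2)))), 2) = Pow(Add(-253, Mul(-2, Add(13, -42))), 2) = Pow(Add(-253, Mul(-2, -29)), 2) = Pow(Add(-253, 58), 2) = Pow(-195, 2) = 38025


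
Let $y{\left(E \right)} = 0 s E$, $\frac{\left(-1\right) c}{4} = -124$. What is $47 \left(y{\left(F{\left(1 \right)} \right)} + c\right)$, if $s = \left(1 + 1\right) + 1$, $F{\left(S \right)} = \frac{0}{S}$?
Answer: $23312$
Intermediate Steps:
$c = 496$ ($c = \left(-4\right) \left(-124\right) = 496$)
$F{\left(S \right)} = 0$
$s = 3$ ($s = 2 + 1 = 3$)
$y{\left(E \right)} = 0$ ($y{\left(E \right)} = 0 \cdot 3 E = 0 E = 0$)
$47 \left(y{\left(F{\left(1 \right)} \right)} + c\right) = 47 \left(0 + 496\right) = 47 \cdot 496 = 23312$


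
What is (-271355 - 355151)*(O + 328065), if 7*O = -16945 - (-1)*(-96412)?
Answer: -1367723995588/7 ≈ -1.9539e+11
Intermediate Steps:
O = -113357/7 (O = (-16945 - (-1)*(-96412))/7 = (-16945 - 1*96412)/7 = (-16945 - 96412)/7 = (⅐)*(-113357) = -113357/7 ≈ -16194.)
(-271355 - 355151)*(O + 328065) = (-271355 - 355151)*(-113357/7 + 328065) = -626506*2183098/7 = -1367723995588/7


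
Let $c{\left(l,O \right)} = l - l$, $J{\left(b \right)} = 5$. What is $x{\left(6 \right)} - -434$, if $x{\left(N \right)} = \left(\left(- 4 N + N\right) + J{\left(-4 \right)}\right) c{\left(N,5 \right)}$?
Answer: $434$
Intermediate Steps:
$c{\left(l,O \right)} = 0$
$x{\left(N \right)} = 0$ ($x{\left(N \right)} = \left(\left(- 4 N + N\right) + 5\right) 0 = \left(- 3 N + 5\right) 0 = \left(5 - 3 N\right) 0 = 0$)
$x{\left(6 \right)} - -434 = 0 - -434 = 0 + 434 = 434$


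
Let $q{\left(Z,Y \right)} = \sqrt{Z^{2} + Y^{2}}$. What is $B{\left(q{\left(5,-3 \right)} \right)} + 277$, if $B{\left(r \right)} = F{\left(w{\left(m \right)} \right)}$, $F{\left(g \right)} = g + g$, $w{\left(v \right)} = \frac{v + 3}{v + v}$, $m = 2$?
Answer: $\frac{559}{2} \approx 279.5$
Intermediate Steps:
$w{\left(v \right)} = \frac{3 + v}{2 v}$
$F{\left(g \right)} = 2 g$
$q{\left(Z,Y \right)} = \sqrt{Y^{2} + Z^{2}}$
$B{\left(r \right)} = \frac{5}{2}$ ($B{\left(r \right)} = 2 \frac{3 + 2}{2 \cdot 2} = 2 \cdot \frac{1}{2} \cdot \frac{1}{2} \cdot 5 = 2 \cdot \frac{5}{4} = \frac{5}{2}$)
$B{\left(q{\left(5,-3 \right)} \right)} + 277 = \frac{5}{2} + 277 = \frac{559}{2}$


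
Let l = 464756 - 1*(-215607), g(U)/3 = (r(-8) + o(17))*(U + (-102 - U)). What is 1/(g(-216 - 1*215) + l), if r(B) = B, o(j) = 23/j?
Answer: 1/682397 ≈ 1.4654e-6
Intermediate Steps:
g(U) = 2034 (g(U) = 3*((-8 + 23/17)*(U + (-102 - U))) = 3*((-8 + 23*(1/17))*(-102)) = 3*((-8 + 23/17)*(-102)) = 3*(-113/17*(-102)) = 3*678 = 2034)
l = 680363 (l = 464756 + 215607 = 680363)
1/(g(-216 - 1*215) + l) = 1/(2034 + 680363) = 1/682397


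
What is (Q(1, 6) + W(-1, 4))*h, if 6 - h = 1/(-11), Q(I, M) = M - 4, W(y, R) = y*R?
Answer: -134/11 ≈ -12.182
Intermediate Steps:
W(y, R) = R*y
Q(I, M) = -4 + M
h = 67/11 (h = 6 - 1/(-11) = 6 - 1*(-1/11) = 6 + 1/11 = 67/11 ≈ 6.0909)
(Q(1, 6) + W(-1, 4))*h = ((-4 + 6) + 4*(-1))*(67/11) = (2 - 4)*(67/11) = -2*67/11 = -134/11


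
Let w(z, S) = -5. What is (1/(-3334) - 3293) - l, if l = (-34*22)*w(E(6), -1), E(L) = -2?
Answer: -23448023/3334 ≈ -7033.0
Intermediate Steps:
l = 3740 (l = -34*22*(-5) = -748*(-5) = 3740)
(1/(-3334) - 3293) - l = (1/(-3334) - 3293) - 1*3740 = (-1/3334 - 3293) - 3740 = -10978863/3334 - 3740 = -23448023/3334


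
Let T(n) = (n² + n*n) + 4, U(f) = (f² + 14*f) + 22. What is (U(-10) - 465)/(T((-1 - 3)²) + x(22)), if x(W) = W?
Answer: -483/538 ≈ -0.89777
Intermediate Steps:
U(f) = 22 + f² + 14*f
T(n) = 4 + 2*n² (T(n) = (n² + n²) + 4 = 2*n² + 4 = 4 + 2*n²)
(U(-10) - 465)/(T((-1 - 3)²) + x(22)) = ((22 + (-10)² + 14*(-10)) - 465)/((4 + 2*((-1 - 3)²)²) + 22) = ((22 + 100 - 140) - 465)/((4 + 2*((-4)²)²) + 22) = (-18 - 465)/((4 + 2*16²) + 22) = -483/((4 + 2*256) + 22) = -483/((4 + 512) + 22) = -483/(516 + 22) = -483/538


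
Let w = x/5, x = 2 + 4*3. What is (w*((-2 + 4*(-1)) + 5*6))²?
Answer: 112896/25 ≈ 4515.8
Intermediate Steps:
x = 14 (x = 2 + 12 = 14)
w = 14/5 ≈ 2.8000
(w*((-2 + 4*(-1)) + 5*6))² = (14*((-2 + 4*(-1)) + 5*6)/5)² = (14*((-2 - 4) + 30)/5)² = (14*(-6 + 30)/5)² = ((14/5)*24)² = (336/5)² = 112896/25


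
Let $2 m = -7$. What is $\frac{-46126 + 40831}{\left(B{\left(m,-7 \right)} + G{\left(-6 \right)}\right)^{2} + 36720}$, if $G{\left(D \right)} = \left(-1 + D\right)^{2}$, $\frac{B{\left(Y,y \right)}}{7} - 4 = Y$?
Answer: $- \frac{1412}{10527} \approx -0.13413$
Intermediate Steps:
$m = - \frac{7}{2}$ ($m = \frac{1}{2} \left(-7\right) = - \frac{7}{2} \approx -3.5$)
$B{\left(Y,y \right)} = 28 + 7 Y$
$\frac{-46126 + 40831}{\left(B{\left(m,-7 \right)} + G{\left(-6 \right)}\right)^{2} + 36720} = \frac{-46126 + 40831}{\left(\left(28 + 7 \left(- \frac{7}{2}\right)\right) + \left(-1 - 6\right)^{2}\right)^{2} + 36720} = - \frac{5295}{\left(\left(28 - \frac{49}{2}\right) + \left(-7\right)^{2}\right)^{2} + 36720} = - \frac{5295}{\left(\frac{7}{2} + 49\right)^{2} + 36720} = - \frac{5295}{\left(\frac{105}{2}\right)^{2} + 36720} = - \frac{5295}{\frac{11025}{4} + 36720} = - \frac{5295}{\frac{157905}{4}} = \left(-5295\right) \frac{4}{157905} = - \frac{1412}{10527}$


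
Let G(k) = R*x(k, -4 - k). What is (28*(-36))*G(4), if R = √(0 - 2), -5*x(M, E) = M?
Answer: 4032*I*√2/5 ≈ 1140.4*I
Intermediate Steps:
x(M, E) = -M/5
R = I*√2 (R = √(-2) = I*√2 ≈ 1.4142*I)
G(k) = -I*k*√2/5 (G(k) = (I*√2)*(-k/5) = -I*k*√2/5)
(28*(-36))*G(4) = (28*(-36))*(-⅕*I*4*√2) = -(-4032)*I*√2/5 = 4032*I*√2/5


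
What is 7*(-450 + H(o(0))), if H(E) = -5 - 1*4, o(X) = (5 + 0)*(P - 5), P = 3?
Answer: -3213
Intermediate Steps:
o(X) = -10 (o(X) = (5 + 0)*(3 - 5) = 5*(-2) = -10)
H(E) = -9 (H(E) = -5 - 4 = -9)
7*(-450 + H(o(0))) = 7*(-450 - 9) = 7*(-459) = -3213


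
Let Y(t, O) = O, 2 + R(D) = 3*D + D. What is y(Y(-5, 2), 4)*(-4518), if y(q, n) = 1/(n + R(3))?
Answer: -2259/7 ≈ -322.71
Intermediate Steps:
R(D) = -2 + 4*D (R(D) = -2 + (3*D + D) = -2 + 4*D)
y(q, n) = 1/(10 + n) (y(q, n) = 1/(n + (-2 + 4*3)) = 1/(n + (-2 + 12)) = 1/(n + 10) = 1/(10 + n))
y(Y(-5, 2), 4)*(-4518) = -4518/(10 + 4) = -4518/14 = (1/14)*(-4518) = -2259/7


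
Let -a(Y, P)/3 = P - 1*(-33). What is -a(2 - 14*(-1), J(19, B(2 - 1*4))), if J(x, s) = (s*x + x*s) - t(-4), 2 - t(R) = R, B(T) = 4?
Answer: 537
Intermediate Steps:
t(R) = 2 - R
J(x, s) = -6 + 2*s*x (J(x, s) = (s*x + x*s) - (2 - 1*(-4)) = (s*x + s*x) - (2 + 4) = 2*s*x - 1*6 = 2*s*x - 6 = -6 + 2*s*x)
a(Y, P) = -99 - 3*P (a(Y, P) = -3*(P - 1*(-33)) = -3*(P + 33) = -3*(33 + P) = -99 - 3*P)
-a(2 - 14*(-1), J(19, B(2 - 1*4))) = -(-99 - 3*(-6 + 2*4*19)) = -(-99 - 3*(-6 + 152)) = -(-99 - 3*146) = -(-99 - 438) = -1*(-537) = 537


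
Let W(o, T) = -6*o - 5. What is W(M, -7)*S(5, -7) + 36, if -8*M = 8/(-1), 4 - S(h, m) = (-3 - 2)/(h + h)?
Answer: -27/2 ≈ -13.500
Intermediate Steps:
S(h, m) = 4 + 5/(2*h) (S(h, m) = 4 - (-3 - 2)/(h + h) = 4 - (-5)/(2*h) = 4 + 5/(2*h))
M = 1 (M = -1/(-1) = -(-1) = -⅛*(-8) = 1)
W(o, T) = -5 - 6*o
W(M, -7)*S(5, -7) + 36 = (-5 - 6*1)*(4 + (5/2)/5) + 36 = (-5 - 6)*(4 + (5/2)*(⅕)) + 36 = -11*(4 + ½) + 36 = -11*9/2 + 36 = -99/2 + 36 = -27/2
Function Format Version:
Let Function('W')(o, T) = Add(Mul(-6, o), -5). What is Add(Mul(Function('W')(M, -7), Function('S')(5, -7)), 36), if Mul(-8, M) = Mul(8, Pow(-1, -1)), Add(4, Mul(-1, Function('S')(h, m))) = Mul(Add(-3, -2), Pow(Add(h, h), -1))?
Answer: Rational(-27, 2) ≈ -13.500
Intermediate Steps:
Function('S')(h, m) = Add(4, Mul(Rational(5, 2), Pow(h, -1))) (Function('S')(h, m) = Add(4, Mul(-1, Mul(Add(-3, -2), Pow(Add(h, h), -1)))) = Add(4, Mul(-1, Mul(-5, Pow(Mul(2, h), -1)))) = Add(4, Mul(-1, Mul(-5, Mul(Rational(1, 2), Pow(h, -1))))) = Add(4, Mul(-1, Mul(Rational(-5, 2), Pow(h, -1)))) = Add(4, Mul(Rational(5, 2), Pow(h, -1))))
M = 1 (M = Mul(Rational(-1, 8), Mul(8, Pow(-1, -1))) = Mul(Rational(-1, 8), Mul(8, -1)) = Mul(Rational(-1, 8), -8) = 1)
Function('W')(o, T) = Add(-5, Mul(-6, o))
Add(Mul(Function('W')(M, -7), Function('S')(5, -7)), 36) = Add(Mul(Add(-5, Mul(-6, 1)), Add(4, Mul(Rational(5, 2), Pow(5, -1)))), 36) = Add(Mul(Add(-5, -6), Add(4, Mul(Rational(5, 2), Rational(1, 5)))), 36) = Add(Mul(-11, Add(4, Rational(1, 2))), 36) = Add(Mul(-11, Rational(9, 2)), 36) = Add(Rational(-99, 2), 36) = Rational(-27, 2)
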